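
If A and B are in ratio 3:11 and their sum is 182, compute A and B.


Let A = 3k, B = 11k.
3k + 11k = 182
14k = 182 → k = 182/14 = 13
A = 3×13 = 39, B = 11×13 = 143
= A = 39, B = 143

A = 39, B = 143


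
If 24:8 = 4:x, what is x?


Cross multiply: 24 × x = 8 × 4
24x = 32
x = 32 / 24
= 1.33

1.33


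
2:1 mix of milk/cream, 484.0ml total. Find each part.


Total parts = 2 + 1 = 3
milk: 484.0 × 2/3 = 322.7ml
cream: 484.0 × 1/3 = 161.3ml
= 322.7ml and 161.3ml

322.7ml and 161.3ml


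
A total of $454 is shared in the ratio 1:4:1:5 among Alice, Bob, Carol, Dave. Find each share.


Total parts = 1 + 4 + 1 + 5 = 11
Alice: 454 × 1/11 = 41.27
Bob: 454 × 4/11 = 165.09
Carol: 454 × 1/11 = 41.27
Dave: 454 × 5/11 = 206.36
= Alice: $41.27, Bob: $165.09, Carol: $41.27, Dave: $206.36

Alice: $41.27, Bob: $165.09, Carol: $41.27, Dave: $206.36


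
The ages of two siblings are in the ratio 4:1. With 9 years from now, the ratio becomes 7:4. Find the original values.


Let A = 4k, B = 1k.
(4k + 9) / (1k + 9) = 7/4
Cross-multiply: 4(4k + 9) = 7(1k + 9)
16k + 36 = 7k + 63
16k - 7k = 63 - 36
9k = 27
k = 27/9 = 3
A = 4×3 = 12, B = 1×3 = 3
= A = 12, B = 3

A = 12, B = 3


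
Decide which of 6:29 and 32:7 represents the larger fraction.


6/29 = 0.2069
32/7 = 4.5714
0.2069 < 4.5714, so 6:29 is less
= 32:7

32:7


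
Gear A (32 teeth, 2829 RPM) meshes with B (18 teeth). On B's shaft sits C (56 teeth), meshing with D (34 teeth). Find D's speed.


Stage 1: RPM_B = RPM_A × t_A/t_B = 2829 × 32/18 = 90528/18 ≈ 5029.33
B and C share a shaft → RPM_C = RPM_B
Stage 2: RPM_D = RPM_C × t_C/t_D = RPM_A × (t_A×t_C)/(t_B×t_D)
Overall ratio = (32×56)/(18×34) = 1792/612
RPM_D = 2829 × 1792/612 = 5069568/612
≈ 8283.61 RPM

8283.61 RPM


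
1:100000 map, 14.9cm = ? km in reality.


Real distance = map distance × scale
= 14.9cm × 100000
= 1490000 cm = 14900.0 m
= 14.900 km

14.900 km


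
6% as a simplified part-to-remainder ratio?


6% means 6 parts out of 100; remainder = 94
Part : remainder = 6:94
GCD = 2
= 3:47

3:47


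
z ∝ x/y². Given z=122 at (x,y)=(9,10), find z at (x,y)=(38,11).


z = k·x/y²
Solve for k using the known point: k = z·y²/x = 122×100/9 = 12200/9 ≈ 1355.5556
Now evaluate at x=38, y=11:
z = k × 38 / 121 = (12200 × 38) / (9 × 121) = 463600/1089
≈ 425.7117

425.7117


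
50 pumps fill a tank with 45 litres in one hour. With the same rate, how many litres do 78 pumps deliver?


Direct proportion: y/x = constant
k = 45/50 = 0.9000
y₂ = k × 78 = 45 × 78 / 50 = 3510/50
= 70.20

70.20


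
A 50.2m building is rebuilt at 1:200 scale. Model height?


Model size = real / scale
= 50.2 / 200
= 0.2510 m

0.2510 m


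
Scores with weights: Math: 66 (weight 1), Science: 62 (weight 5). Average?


Numerator = 66×1 + 62×5
= 66 + 310
= 376
Total weight = 6
Weighted avg = 376/6
= 62.67

62.67


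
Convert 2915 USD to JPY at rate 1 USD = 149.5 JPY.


Amount × rate = 2915 × 149.5
= 435792.50 JPY

435792.50 JPY


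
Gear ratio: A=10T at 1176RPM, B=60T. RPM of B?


Gear ratio = 10:60 = 1:6
RPM_B = RPM_A × (teeth_A / teeth_B)
= 1176 × (10/60)
= 196.0 RPM

196.0 RPM


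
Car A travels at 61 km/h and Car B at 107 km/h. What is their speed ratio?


Ratio = 61:107
GCD = 1
Simplified = 61:107
Time ratio (same distance) = 107:61
Speed ratio = 61:107

61:107


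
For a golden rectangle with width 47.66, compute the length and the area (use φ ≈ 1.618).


φ = (1 + √5) / 2 ≈ 1.618
Length = width × φ = 47.66 × 1.618 = 77.11388
≈ 77.11
Area = width × length = 47.66 × 77.11388 = 3675.2475208 ≈ 3675.25
= Length: 77.11, Area: 3675.25

Length: 77.11, Area: 3675.25


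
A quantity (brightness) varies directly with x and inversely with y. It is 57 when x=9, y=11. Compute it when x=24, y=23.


z = k·x/y
Solve for k using the known point: k = z·y/x = 57×11/9 = 627/9 ≈ 69.6667
Now evaluate at x=24, y=23:
z = k × 24 / 23 = (627 × 24) / (9 × 23) = 15048/207
≈ 72.6957

72.6957


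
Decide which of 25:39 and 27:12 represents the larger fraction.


25/39 = 0.6410
27/12 = 2.2500
0.6410 < 2.2500, so 25:39 is less
= 27:12

27:12


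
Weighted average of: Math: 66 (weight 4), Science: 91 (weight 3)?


Numerator = 66×4 + 91×3
= 264 + 273
= 537
Total weight = 7
Weighted avg = 537/7
= 76.71

76.71


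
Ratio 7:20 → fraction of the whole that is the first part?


Total parts = 7 + 20 = 27
First part: 7/27 = 7/27
= 7/27

7/27


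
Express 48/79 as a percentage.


Percentage = (part / whole) × 100
= (48 / 79) × 100
≈ 60.76%

60.76%


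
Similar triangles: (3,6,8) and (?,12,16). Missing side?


Scale factor = 12/6 = 2
Missing side = 3 × 2
= 6.0

6.0


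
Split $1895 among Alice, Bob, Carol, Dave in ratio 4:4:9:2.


Total parts = 4 + 4 + 9 + 2 = 19
Alice: 1895 × 4/19 = 398.95
Bob: 1895 × 4/19 = 398.95
Carol: 1895 × 9/19 = 897.63
Dave: 1895 × 2/19 = 199.47
= Alice: $398.95, Bob: $398.95, Carol: $897.63, Dave: $199.47

Alice: $398.95, Bob: $398.95, Carol: $897.63, Dave: $199.47


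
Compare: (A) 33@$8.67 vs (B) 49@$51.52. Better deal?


Deal A: $8.67/33 = $0.2627/unit
Deal B: $51.52/49 = $1.0514/unit
A is cheaper per unit
= Deal A

Deal A


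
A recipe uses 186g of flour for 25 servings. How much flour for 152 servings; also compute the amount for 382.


Direct proportion: y/x = constant
k = 186/25 = 7.4400
y at x=152: k × 152 = 186 × 152 / 25 = 28272/25 = 1130.88
y at x=382: k × 382 = 186 × 382 / 25 = 71052/25 = 2842.08
= 1130.88 and 2842.08

1130.88 and 2842.08


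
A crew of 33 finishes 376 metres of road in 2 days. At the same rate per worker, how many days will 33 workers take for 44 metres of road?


Days ∝ work / workers, so d₂ = d₁ × (m₁/m₂) × (w₂/w₁)
Workers factor (inverse): 33/33 = 1.0000
Work factor (direct): 44/376 ≈ 0.1170
d₂ = 2 × 33/33 × 44/376 = (2 × 33 × 44) / (33 × 376) = 2904/12408
≈ 0.23 days

0.23 days


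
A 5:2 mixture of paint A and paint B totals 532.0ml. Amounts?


Total parts = 5 + 2 = 7
paint A: 532.0 × 5/7 = 380.0ml
paint B: 532.0 × 2/7 = 152.0ml
= 380.0ml and 152.0ml

380.0ml and 152.0ml


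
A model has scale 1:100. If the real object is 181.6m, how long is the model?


Model size = real / scale
= 181.6 / 100
= 1.8160 m

1.8160 m


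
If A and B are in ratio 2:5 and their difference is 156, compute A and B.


Let A = 2k, B = 5k.
5k - 2k = 156
3k = 156 → k = 156/3 = 52
A = 2×52 = 104, B = 5×52 = 260
= A = 104, B = 260

A = 104, B = 260


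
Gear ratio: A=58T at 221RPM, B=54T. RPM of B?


Gear ratio = 58:54 = 29:27
RPM_B = RPM_A × (teeth_A / teeth_B)
= 221 × (58/54)
= 237.4 RPM

237.4 RPM


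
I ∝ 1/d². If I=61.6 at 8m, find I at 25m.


I₁d₁² = I₂d₂²
I₂ = I₁ × (d₁/d₂)²
= 61.6 × (8/25)²
= 61.6 × 64/625
= 3942.4/625
≈ 6.3078

6.3078


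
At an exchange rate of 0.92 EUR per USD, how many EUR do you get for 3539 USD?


Amount × rate = 3539 × 0.92
= 3255.88 EUR

3255.88 EUR


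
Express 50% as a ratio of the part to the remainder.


50% means 50 parts out of 100; remainder = 50
Part : remainder = 50:50
GCD = 50
= 1:1

1:1


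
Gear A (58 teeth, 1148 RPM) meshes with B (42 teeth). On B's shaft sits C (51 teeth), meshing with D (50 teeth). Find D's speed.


Stage 1: RPM_B = RPM_A × t_A/t_B = 1148 × 58/42 = 66584/42 ≈ 1585.33
B and C share a shaft → RPM_C = RPM_B
Stage 2: RPM_D = RPM_C × t_C/t_D = RPM_A × (t_A×t_C)/(t_B×t_D)
Overall ratio = (58×51)/(42×50) = 2958/2100
RPM_D = 1148 × 2958/2100 = 3395784/2100
= 1617.04 RPM

1617.04 RPM


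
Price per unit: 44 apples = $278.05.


Unit rate = total / quantity
= 278.05 / 44
= $6.32 per unit

$6.32 per unit


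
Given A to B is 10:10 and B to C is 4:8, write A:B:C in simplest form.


Match B: multiply A:B by 4 → 40:40
Multiply B:C by 10 → 40:80
Combined: 40:40:80
GCD = 40
= 1:1:2

1:1:2


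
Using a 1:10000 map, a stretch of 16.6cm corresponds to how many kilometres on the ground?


Real distance = map distance × scale
= 16.6cm × 10000
= 166000 cm = 1660.0 m
= 1.660 km

1.660 km


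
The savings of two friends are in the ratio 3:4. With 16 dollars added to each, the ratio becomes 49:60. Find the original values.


Let A = 3k, B = 4k.
(3k + 16) / (4k + 16) = 49/60
Cross-multiply: 60(3k + 16) = 49(4k + 16)
180k + 960 = 196k + 784
180k - 196k = 784 - 960
-16k = -176
k = -176/-16 = 11
A = 3×11 = 33, B = 4×11 = 44
= A = 33, B = 44

A = 33, B = 44


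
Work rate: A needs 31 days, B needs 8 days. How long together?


Rate of A = 1/31 per day
Rate of B = 1/8 per day
Combined rate = 1/31 + 1/8 = 39/248 ≈ 0.1573 per day
Days = 1 / combined rate = 248/39
≈ 6.36 days

6.36 days


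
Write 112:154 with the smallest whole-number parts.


GCD(112, 154) = 14
112/14 : 154/14
= 8:11

8:11


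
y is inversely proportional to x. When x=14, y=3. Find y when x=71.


Inverse proportion: x × y = constant
k = 14 × 3 = 42
y₂ = k / 71 = 42 / 71
= 0.59

0.59


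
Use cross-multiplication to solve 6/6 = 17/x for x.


Cross multiply: 6 × x = 6 × 17
6x = 102
x = 102 / 6
= 17.00

17.00


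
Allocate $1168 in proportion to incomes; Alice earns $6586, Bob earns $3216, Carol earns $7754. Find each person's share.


Total income = 6586 + 3216 + 7754 = $17556
Alice: $1168 × 6586/17556 = $438.17
Bob: $1168 × 3216/17556 = $213.96
Carol: $1168 × 7754/17556 = $515.87
= Alice: $438.17, Bob: $213.96, Carol: $515.87

Alice: $438.17, Bob: $213.96, Carol: $515.87


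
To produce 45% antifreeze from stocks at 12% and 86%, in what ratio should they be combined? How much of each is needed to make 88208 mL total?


Let x parts of 12% mix with y parts of 86%.
12x + 86y = 45(x + y)
12x + 86y = 45x + 45y
x(12 - 45) = y(45 - 86)
x/y = (86 - 45)/(45 - 12) = 41/33
Simplify: 41:33
Total parts = 74; one part = 88208/74 = 1192.00 mL
12% solution: 41×1192.00 = 48872.00 mL
86% solution: 33×1192.00 = 39336.00 mL
= ratio 41:33; 48872.00 mL and 39336.00 mL

ratio 41:33; 48872.00 mL and 39336.00 mL


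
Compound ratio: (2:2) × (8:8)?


Compound ratio = (2×8) : (2×8)
= 16:16
GCD = 16
= 1:1

1:1


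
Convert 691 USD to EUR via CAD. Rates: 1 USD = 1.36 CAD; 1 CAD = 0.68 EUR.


Step 1: 691 USD × 1.36 = 939.76 CAD
Step 2: 939.76 CAD × 0.68 = 639.04 EUR
Implied rate USD→EUR = 1.36 × 0.68 = 0.9248
= 639.04 EUR

639.04 EUR


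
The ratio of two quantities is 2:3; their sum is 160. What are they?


Let A = 2k, B = 3k.
2k + 3k = 160
5k = 160 → k = 160/5 = 32
A = 2×32 = 64, B = 3×32 = 96
= A = 64, B = 96

A = 64, B = 96


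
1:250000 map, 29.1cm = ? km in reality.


Real distance = map distance × scale
= 29.1cm × 250000
= 7275000 cm = 72750.0 m
= 72.750 km

72.750 km


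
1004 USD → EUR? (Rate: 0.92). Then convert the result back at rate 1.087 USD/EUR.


Amount × rate = 1004 × 0.92 = 923.68 EUR
Round-trip: 923.68 × 1.087 = 1004.04 USD
= 923.68 EUR, then 1004.04 USD

923.68 EUR, then 1004.04 USD


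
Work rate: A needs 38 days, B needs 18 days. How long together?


Rate of A = 1/38 per day
Rate of B = 1/18 per day
Combined rate = 1/38 + 1/18 = 56/684 ≈ 0.0819 per day
Days = 1 / combined rate = 684/56
≈ 12.21 days

12.21 days


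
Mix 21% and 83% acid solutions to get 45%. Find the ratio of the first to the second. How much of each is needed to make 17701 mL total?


Let x parts of 21% mix with y parts of 83%.
21x + 83y = 45(x + y)
21x + 83y = 45x + 45y
x(21 - 45) = y(45 - 83)
x/y = (83 - 45)/(45 - 21) = 38/24
Simplify: 19:12
Total parts = 31; one part = 17701/31 = 571.00 mL
21% solution: 19×571.00 = 10849.00 mL
83% solution: 12×571.00 = 6852.00 mL
= ratio 19:12; 10849.00 mL and 6852.00 mL

ratio 19:12; 10849.00 mL and 6852.00 mL


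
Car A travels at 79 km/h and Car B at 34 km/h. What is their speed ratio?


Ratio = 79:34
GCD = 1
Simplified = 79:34
Time ratio (same distance) = 34:79
Speed ratio = 79:34

79:34


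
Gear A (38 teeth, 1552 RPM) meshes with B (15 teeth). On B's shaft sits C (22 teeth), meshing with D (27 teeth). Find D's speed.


Stage 1: RPM_B = RPM_A × t_A/t_B = 1552 × 38/15 = 58976/15 ≈ 3931.73
B and C share a shaft → RPM_C = RPM_B
Stage 2: RPM_D = RPM_C × t_C/t_D = RPM_A × (t_A×t_C)/(t_B×t_D)
Overall ratio = (38×22)/(15×27) = 836/405
RPM_D = 1552 × 836/405 = 1297472/405
≈ 3203.63 RPM

3203.63 RPM


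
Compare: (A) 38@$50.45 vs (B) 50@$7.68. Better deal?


Deal A: $50.45/38 = $1.3276/unit
Deal B: $7.68/50 = $0.1536/unit
B is cheaper per unit
= Deal B

Deal B


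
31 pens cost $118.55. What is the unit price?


Unit rate = total / quantity
= 118.55 / 31
= $3.82 per unit

$3.82 per unit


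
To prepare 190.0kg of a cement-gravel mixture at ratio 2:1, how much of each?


Total parts = 2 + 1 = 3
cement: 190.0 × 2/3 = 126.7kg
gravel: 190.0 × 1/3 = 63.3kg
= 126.7kg and 63.3kg

126.7kg and 63.3kg


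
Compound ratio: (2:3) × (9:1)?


Compound ratio = (2×9) : (3×1)
= 18:3
GCD = 3
= 6:1

6:1


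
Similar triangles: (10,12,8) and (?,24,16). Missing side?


Scale factor = 24/12 = 2
Missing side = 10 × 2
= 20.0

20.0


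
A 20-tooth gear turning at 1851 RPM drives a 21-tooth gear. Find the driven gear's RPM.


Gear ratio = 20:21 = 20:21
RPM_B = RPM_A × (teeth_A / teeth_B)
= 1851 × (20/21)
= 1762.9 RPM

1762.9 RPM


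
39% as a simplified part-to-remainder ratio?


39% means 39 parts out of 100; remainder = 61
Part : remainder = 39:61
GCD = 1
= 39:61

39:61


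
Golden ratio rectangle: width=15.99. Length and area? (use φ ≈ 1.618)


φ = (1 + √5) / 2 ≈ 1.618
Length = width × φ = 15.99 × 1.618 = 25.87182
≈ 25.87
Area = width × length = 15.99 × 25.87182 = 413.6904018 ≈ 413.69
= Length: 25.87, Area: 413.69

Length: 25.87, Area: 413.69


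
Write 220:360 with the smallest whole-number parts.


GCD(220, 360) = 20
220/20 : 360/20
= 11:18

11:18


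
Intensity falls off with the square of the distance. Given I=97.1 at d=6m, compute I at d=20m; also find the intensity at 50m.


I₁d₁² = I₂d₂²
I at 20m = 97.1 × (6/20)² = 97.1 × 36/400 = 3495.6/400 = 8.7390
I at 50m = 97.1 × (6/50)² = 97.1 × 36/2500 = 3495.6/2500 ≈ 1.3982
= 8.7390 and 1.3982

8.7390 and 1.3982


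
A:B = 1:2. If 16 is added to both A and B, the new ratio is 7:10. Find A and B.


Let A = 1k, B = 2k.
(1k + 16) / (2k + 16) = 7/10
Cross-multiply: 10(1k + 16) = 7(2k + 16)
10k + 160 = 14k + 112
10k - 14k = 112 - 160
-4k = -48
k = -48/-4 = 12
A = 1×12 = 12, B = 2×12 = 24
= A = 12, B = 24

A = 12, B = 24


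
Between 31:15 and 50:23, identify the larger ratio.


31/15 = 2.0667
50/23 = 2.1739
2.0667 < 2.1739, so 31:15 is less
= 50:23

50:23


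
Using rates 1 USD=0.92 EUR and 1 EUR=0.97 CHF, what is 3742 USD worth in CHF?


Step 1: 3742 USD × 0.92 = 3442.64 EUR
Step 2: 3442.64 EUR × 0.97 = 3339.36 CHF
Implied rate USD→CHF = 0.92 × 0.97 = 0.8924
= 3339.36 CHF

3339.36 CHF


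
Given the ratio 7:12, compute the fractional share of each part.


Total parts = 7 + 12 = 19
First part: 7/19 = 7/19
Second part: 12/19 = 12/19
= 7/19 and 12/19

7/19 and 12/19


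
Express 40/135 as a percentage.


Percentage = (part / whole) × 100
= (40 / 135) × 100
≈ 29.63%

29.63%


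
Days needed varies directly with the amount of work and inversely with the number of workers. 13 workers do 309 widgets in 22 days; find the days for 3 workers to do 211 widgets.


Days ∝ work / workers, so d₂ = d₁ × (m₁/m₂) × (w₂/w₁)
Workers factor (inverse): 13/3 ≈ 4.3333
Work factor (direct): 211/309 ≈ 0.6828
d₂ = 22 × 13/3 × 211/309 = (22 × 13 × 211) / (3 × 309) = 60346/927
≈ 65.10 days

65.10 days


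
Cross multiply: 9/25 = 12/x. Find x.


Cross multiply: 9 × x = 25 × 12
9x = 300
x = 300 / 9
= 33.33

33.33


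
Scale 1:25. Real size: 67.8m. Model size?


Model size = real / scale
= 67.8 / 25
= 2.7120 m

2.7120 m


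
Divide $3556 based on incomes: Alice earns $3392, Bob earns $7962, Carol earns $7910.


Total income = 3392 + 7962 + 7910 = $19264
Alice: $3556 × 3392/19264 = $626.14
Bob: $3556 × 7962/19264 = $1469.73
Carol: $3556 × 7910/19264 = $1460.13
= Alice: $626.14, Bob: $1469.73, Carol: $1460.13

Alice: $626.14, Bob: $1469.73, Carol: $1460.13


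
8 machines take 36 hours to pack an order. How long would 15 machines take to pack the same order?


Inverse proportion: x × y = constant
k = 8 × 36 = 288
y₂ = k / 15 = 288 / 15
= 19.20

19.20


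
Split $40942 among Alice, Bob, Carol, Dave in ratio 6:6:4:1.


Total parts = 6 + 6 + 4 + 1 = 17
Alice: 40942 × 6/17 = 14450.12
Bob: 40942 × 6/17 = 14450.12
Carol: 40942 × 4/17 = 9633.41
Dave: 40942 × 1/17 = 2408.35
= Alice: $14450.12, Bob: $14450.12, Carol: $9633.41, Dave: $2408.35

Alice: $14450.12, Bob: $14450.12, Carol: $9633.41, Dave: $2408.35


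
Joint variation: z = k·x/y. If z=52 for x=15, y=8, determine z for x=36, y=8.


z = k·x/y
Solve for k using the known point: k = z·y/x = 52×8/15 = 416/15 ≈ 27.7333
Now evaluate at x=36, y=8:
z = k × 36 / 8 = (416 × 36) / (15 × 8) = 14976/120
= 124.8000

124.8000


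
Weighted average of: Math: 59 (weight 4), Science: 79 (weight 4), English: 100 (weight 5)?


Numerator = 59×4 + 79×4 + 100×5
= 236 + 316 + 500
= 1052
Total weight = 13
Weighted avg = 1052/13
= 80.92

80.92


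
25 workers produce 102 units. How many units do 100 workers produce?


Direct proportion: y/x = constant
k = 102/25 = 4.0800
y₂ = k × 100 = 102 × 100 / 25 = 10200/25
= 408.00

408.00


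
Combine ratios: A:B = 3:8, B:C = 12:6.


Match B: multiply A:B by 12 → 36:96
Multiply B:C by 8 → 96:48
Combined: 36:96:48
GCD = 12
= 3:8:4

3:8:4


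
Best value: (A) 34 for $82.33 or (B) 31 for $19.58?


Deal A: $82.33/34 = $2.4215/unit
Deal B: $19.58/31 = $0.6316/unit
B is cheaper per unit
= Deal B

Deal B


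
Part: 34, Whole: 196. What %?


Percentage = (part / whole) × 100
= (34 / 196) × 100
≈ 17.35%

17.35%


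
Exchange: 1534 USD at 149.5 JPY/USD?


Amount × rate = 1534 × 149.5
= 229333.00 JPY

229333.00 JPY


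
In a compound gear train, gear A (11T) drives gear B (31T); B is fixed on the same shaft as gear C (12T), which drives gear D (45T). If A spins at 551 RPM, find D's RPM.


Stage 1: RPM_B = RPM_A × t_A/t_B = 551 × 11/31 = 6061/31 ≈ 195.52
B and C share a shaft → RPM_C = RPM_B
Stage 2: RPM_D = RPM_C × t_C/t_D = RPM_A × (t_A×t_C)/(t_B×t_D)
Overall ratio = (11×12)/(31×45) = 132/1395
RPM_D = 551 × 132/1395 = 72732/1395
≈ 52.14 RPM

52.14 RPM


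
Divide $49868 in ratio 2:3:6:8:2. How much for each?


Total parts = 2 + 3 + 6 + 8 + 2 = 21
Part 1: 49868 × 2/21 = 4749.33
Part 2: 49868 × 3/21 = 7124.00
Part 3: 49868 × 6/21 = 14248.00
Part 4: 49868 × 8/21 = 18997.33
Part 5: 49868 × 2/21 = 4749.33
= Part 1: $4749.33, Part 2: $7124.00, Part 3: $14248.00, Part 4: $18997.33, Part 5: $4749.33

Part 1: $4749.33, Part 2: $7124.00, Part 3: $14248.00, Part 4: $18997.33, Part 5: $4749.33


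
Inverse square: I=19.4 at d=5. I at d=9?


I₁d₁² = I₂d₂²
I₂ = I₁ × (d₁/d₂)²
= 19.4 × (5/9)²
= 19.4 × 25/81
= 485/81
≈ 5.9877

5.9877


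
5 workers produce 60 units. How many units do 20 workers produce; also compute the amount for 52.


Direct proportion: y/x = constant
k = 60/5 = 12.0000
y at x=20: k × 20 = 60 × 20 / 5 = 1200/5 = 240.00
y at x=52: k × 52 = 60 × 52 / 5 = 3120/5 = 624.00
= 240.00 and 624.00

240.00 and 624.00


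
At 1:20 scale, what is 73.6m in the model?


Model size = real / scale
= 73.6 / 20
= 3.6800 m

3.6800 m


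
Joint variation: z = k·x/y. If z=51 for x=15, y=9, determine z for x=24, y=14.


z = k·x/y
Solve for k using the known point: k = z·y/x = 51×9/15 = 459/15 = 30.6000
Now evaluate at x=24, y=14:
z = k × 24 / 14 = (459 × 24) / (15 × 14) = 11016/210
≈ 52.4571

52.4571


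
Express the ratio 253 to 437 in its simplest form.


GCD(253, 437) = 23
253/23 : 437/23
= 11:19

11:19


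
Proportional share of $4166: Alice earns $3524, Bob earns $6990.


Total income = 3524 + 6990 = $10514
Alice: $4166 × 3524/10514 = $1396.33
Bob: $4166 × 6990/10514 = $2769.67
= Alice: $1396.33, Bob: $2769.67

Alice: $1396.33, Bob: $2769.67


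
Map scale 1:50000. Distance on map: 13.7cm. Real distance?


Real distance = map distance × scale
= 13.7cm × 50000
= 685000 cm = 6850.0 m
= 6.850 km

6.850 km


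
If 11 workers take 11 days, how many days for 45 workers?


Inverse proportion: x × y = constant
k = 11 × 11 = 121
y₂ = k / 45 = 121 / 45
= 2.69

2.69


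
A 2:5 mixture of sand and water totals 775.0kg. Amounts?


Total parts = 2 + 5 = 7
sand: 775.0 × 2/7 = 221.4kg
water: 775.0 × 5/7 = 553.6kg
= 221.4kg and 553.6kg

221.4kg and 553.6kg


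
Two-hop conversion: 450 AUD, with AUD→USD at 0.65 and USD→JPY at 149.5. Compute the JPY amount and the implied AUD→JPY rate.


Step 1: 450 AUD × 0.65 = 292.50 USD
Step 2: 292.50 USD × 149.5 = 43728.75 JPY
Implied rate AUD→JPY = 0.65 × 149.5 = 97.1750
= 43728.75 JPY; implied rate 97.1750 JPY/AUD

43728.75 JPY; implied rate 97.1750 JPY/AUD


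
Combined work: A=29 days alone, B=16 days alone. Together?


Rate of A = 1/29 per day
Rate of B = 1/16 per day
Combined rate = 1/29 + 1/16 = 45/464 ≈ 0.0970 per day
Days = 1 / combined rate = 464/45
≈ 10.31 days

10.31 days


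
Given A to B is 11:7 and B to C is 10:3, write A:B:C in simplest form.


Match B: multiply A:B by 10 → 110:70
Multiply B:C by 7 → 70:21
Combined: 110:70:21
GCD = 1
= 110:70:21

110:70:21


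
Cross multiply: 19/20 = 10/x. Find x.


Cross multiply: 19 × x = 20 × 10
19x = 200
x = 200 / 19
= 10.53

10.53


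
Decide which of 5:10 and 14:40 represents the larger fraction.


5/10 = 0.5000
14/40 = 0.3500
0.5000 > 0.3500, so 5:10 is greater
= 5:10

5:10


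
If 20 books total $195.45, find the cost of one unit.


Unit rate = total / quantity
= 195.45 / 20
= $9.77 per unit

$9.77 per unit


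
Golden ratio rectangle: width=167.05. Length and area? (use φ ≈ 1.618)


φ = (1 + √5) / 2 ≈ 1.618
Length = width × φ = 167.05 × 1.618 = 270.2869
≈ 270.29
Area = width × length = 167.05 × 270.2869 = 45151.426645 ≈ 45151.43
= Length: 270.29, Area: 45151.43

Length: 270.29, Area: 45151.43


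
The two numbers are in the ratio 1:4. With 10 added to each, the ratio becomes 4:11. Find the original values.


Let A = 1k, B = 4k.
(1k + 10) / (4k + 10) = 4/11
Cross-multiply: 11(1k + 10) = 4(4k + 10)
11k + 110 = 16k + 40
11k - 16k = 40 - 110
-5k = -70
k = -70/-5 = 14
A = 1×14 = 14, B = 4×14 = 56
= A = 14, B = 56

A = 14, B = 56


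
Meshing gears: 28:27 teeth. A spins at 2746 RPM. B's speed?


Gear ratio = 28:27 = 28:27
RPM_B = RPM_A × (teeth_A / teeth_B)
= 2746 × (28/27)
= 2847.7 RPM

2847.7 RPM


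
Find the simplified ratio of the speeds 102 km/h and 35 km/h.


Ratio = 102:35
GCD = 1
Simplified = 102:35
Time ratio (same distance) = 35:102
Speed ratio = 102:35

102:35


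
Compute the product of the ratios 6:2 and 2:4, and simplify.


Compound ratio = (6×2) : (2×4)
= 12:8
GCD = 4
= 3:2

3:2


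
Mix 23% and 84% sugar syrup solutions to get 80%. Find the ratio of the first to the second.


Let x parts of 23% mix with y parts of 84%.
23x + 84y = 80(x + y)
23x + 84y = 80x + 80y
x(23 - 80) = y(80 - 84)
x/y = (84 - 80)/(80 - 23) = 4/57
Simplify: 4:57
= 4:57

4:57


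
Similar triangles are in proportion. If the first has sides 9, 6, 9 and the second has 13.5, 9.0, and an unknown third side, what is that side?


Scale factor = 13.5/9 = 1.5
Missing side = 9 × 1.5
= 13.5

13.5


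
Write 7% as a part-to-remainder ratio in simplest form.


7% means 7 parts out of 100; remainder = 93
Part : remainder = 7:93
GCD = 1
= 7:93

7:93


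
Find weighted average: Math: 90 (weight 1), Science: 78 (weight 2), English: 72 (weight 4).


Numerator = 90×1 + 78×2 + 72×4
= 90 + 156 + 288
= 534
Total weight = 7
Weighted avg = 534/7
= 76.29

76.29


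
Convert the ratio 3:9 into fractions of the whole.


Total parts = 3 + 9 = 12
First part: 3/12 = 1/4
Second part: 9/12 = 3/4
= 1/4 and 3/4

1/4 and 3/4


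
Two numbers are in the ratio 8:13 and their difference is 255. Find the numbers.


Let A = 8k, B = 13k.
13k - 8k = 255
5k = 255 → k = 255/5 = 51
A = 8×51 = 408, B = 13×51 = 663
= A = 408, B = 663

A = 408, B = 663


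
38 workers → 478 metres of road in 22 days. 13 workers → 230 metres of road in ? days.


Days ∝ work / workers, so d₂ = d₁ × (m₁/m₂) × (w₂/w₁)
Workers factor (inverse): 38/13 ≈ 2.9231
Work factor (direct): 230/478 ≈ 0.4812
d₂ = 22 × 38/13 × 230/478 = (22 × 38 × 230) / (13 × 478) = 192280/6214
≈ 30.94 days

30.94 days


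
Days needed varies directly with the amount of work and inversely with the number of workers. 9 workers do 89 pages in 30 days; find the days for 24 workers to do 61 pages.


Days ∝ work / workers, so d₂ = d₁ × (m₁/m₂) × (w₂/w₁)
Workers factor (inverse): 9/24 = 0.3750
Work factor (direct): 61/89 ≈ 0.6854
d₂ = 30 × 9/24 × 61/89 = (30 × 9 × 61) / (24 × 89) = 16470/2136
≈ 7.71 days

7.71 days


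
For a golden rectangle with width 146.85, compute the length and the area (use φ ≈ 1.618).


φ = (1 + √5) / 2 ≈ 1.618
Length = width × φ = 146.85 × 1.618 = 237.6033
≈ 237.60
Area = width × length = 146.85 × 237.6033 = 34892.044605 ≈ 34892.04
= Length: 237.60, Area: 34892.04

Length: 237.60, Area: 34892.04


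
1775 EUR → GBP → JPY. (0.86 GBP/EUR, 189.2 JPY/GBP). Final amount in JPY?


Step 1: 1775 EUR × 0.86 = 1526.50 GBP
Step 2: 1526.50 GBP × 189.2 = 288813.80 JPY
Implied rate EUR→JPY = 0.86 × 189.2 = 162.7120
= 288813.80 JPY

288813.80 JPY


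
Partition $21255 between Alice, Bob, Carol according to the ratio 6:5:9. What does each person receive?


Total parts = 6 + 5 + 9 = 20
Alice: 21255 × 6/20 = 6376.50
Bob: 21255 × 5/20 = 5313.75
Carol: 21255 × 9/20 = 9564.75
= Alice: $6376.50, Bob: $5313.75, Carol: $9564.75

Alice: $6376.50, Bob: $5313.75, Carol: $9564.75


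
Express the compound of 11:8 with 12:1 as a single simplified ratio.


Compound ratio = (11×12) : (8×1)
= 132:8
GCD = 4
= 33:2

33:2


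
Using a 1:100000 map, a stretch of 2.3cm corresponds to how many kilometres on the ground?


Real distance = map distance × scale
= 2.3cm × 100000
= 230000 cm = 2300.0 m
= 2.300 km

2.300 km


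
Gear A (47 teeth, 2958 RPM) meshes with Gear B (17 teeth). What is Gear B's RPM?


Gear ratio = 47:17 = 47:17
RPM_B = RPM_A × (teeth_A / teeth_B)
= 2958 × (47/17)
= 8178.0 RPM

8178.0 RPM


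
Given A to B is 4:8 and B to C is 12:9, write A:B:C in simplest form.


Match B: multiply A:B by 12 → 48:96
Multiply B:C by 8 → 96:72
Combined: 48:96:72
GCD = 24
= 2:4:3

2:4:3


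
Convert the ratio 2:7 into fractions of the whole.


Total parts = 2 + 7 = 9
First part: 2/9 = 2/9
Second part: 7/9 = 7/9
= 2/9 and 7/9

2/9 and 7/9


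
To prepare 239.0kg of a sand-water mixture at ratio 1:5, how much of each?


Total parts = 1 + 5 = 6
sand: 239.0 × 1/6 = 39.8kg
water: 239.0 × 5/6 = 199.2kg
= 39.8kg and 199.2kg

39.8kg and 199.2kg


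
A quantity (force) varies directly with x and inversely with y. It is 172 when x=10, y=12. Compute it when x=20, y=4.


z = k·x/y
Solve for k using the known point: k = z·y/x = 172×12/10 = 2064/10 = 206.4000
Now evaluate at x=20, y=4:
z = k × 20 / 4 = (2064 × 20) / (10 × 4) = 41280/40
= 1032.0000

1032.0000


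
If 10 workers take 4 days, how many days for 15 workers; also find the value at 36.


Inverse proportion: x × y = constant
k = 10 × 4 = 40
At x=15: k/15 = 2.67
At x=36: k/36 = 1.11
= 2.67 and 1.11

2.67 and 1.11


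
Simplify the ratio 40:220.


GCD(40, 220) = 20
40/20 : 220/20
= 2:11

2:11


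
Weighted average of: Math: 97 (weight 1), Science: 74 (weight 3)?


Numerator = 97×1 + 74×3
= 97 + 222
= 319
Total weight = 4
Weighted avg = 319/4
= 79.75

79.75


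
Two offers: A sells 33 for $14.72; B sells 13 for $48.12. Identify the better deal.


Deal A: $14.72/33 = $0.4461/unit
Deal B: $48.12/13 = $3.7015/unit
A is cheaper per unit
= Deal A

Deal A


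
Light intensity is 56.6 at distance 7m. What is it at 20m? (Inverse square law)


I₁d₁² = I₂d₂²
I₂ = I₁ × (d₁/d₂)²
= 56.6 × (7/20)²
= 56.6 × 49/400
= 2773.4/400
= 6.9335

6.9335


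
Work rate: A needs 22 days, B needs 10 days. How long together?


Rate of A = 1/22 per day
Rate of B = 1/10 per day
Combined rate = 1/22 + 1/10 = 32/220 ≈ 0.1455 per day
Days = 1 / combined rate = 220/32
≈ 6.88 days

6.88 days


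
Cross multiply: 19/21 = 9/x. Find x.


Cross multiply: 19 × x = 21 × 9
19x = 189
x = 189 / 19
= 9.95

9.95


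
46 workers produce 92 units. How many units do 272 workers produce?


Direct proportion: y/x = constant
k = 92/46 = 2.0000
y₂ = k × 272 = 92 × 272 / 46 = 25024/46
= 544.00

544.00


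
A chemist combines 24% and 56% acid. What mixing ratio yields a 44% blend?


Let x parts of 24% mix with y parts of 56%.
24x + 56y = 44(x + y)
24x + 56y = 44x + 44y
x(24 - 44) = y(44 - 56)
x/y = (56 - 44)/(44 - 24) = 12/20
Simplify: 3:5
= 3:5

3:5


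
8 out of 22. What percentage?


Percentage = (part / whole) × 100
= (8 / 22) × 100
≈ 36.36%

36.36%


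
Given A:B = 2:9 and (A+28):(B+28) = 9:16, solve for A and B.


Let A = 2k, B = 9k.
(2k + 28) / (9k + 28) = 9/16
Cross-multiply: 16(2k + 28) = 9(9k + 28)
32k + 448 = 81k + 252
32k - 81k = 252 - 448
-49k = -196
k = -196/-49 = 4
A = 2×4 = 8, B = 9×4 = 36
= A = 8, B = 36

A = 8, B = 36


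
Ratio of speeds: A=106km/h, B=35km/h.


Ratio = 106:35
GCD = 1
Simplified = 106:35
Time ratio (same distance) = 35:106
Speed ratio = 106:35

106:35


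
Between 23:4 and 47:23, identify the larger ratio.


23/4 = 5.7500
47/23 = 2.0435
5.7500 > 2.0435, so 23:4 is greater
= 23:4

23:4


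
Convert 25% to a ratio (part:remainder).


25% means 25 parts out of 100; remainder = 75
Part : remainder = 25:75
GCD = 25
= 1:3

1:3


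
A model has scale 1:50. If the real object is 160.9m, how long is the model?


Model size = real / scale
= 160.9 / 50
= 3.2180 m

3.2180 m


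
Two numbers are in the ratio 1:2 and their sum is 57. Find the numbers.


Let A = 1k, B = 2k.
1k + 2k = 57
3k = 57 → k = 57/3 = 19
A = 1×19 = 19, B = 2×19 = 38
= A = 19, B = 38

A = 19, B = 38


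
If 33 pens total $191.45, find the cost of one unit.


Unit rate = total / quantity
= 191.45 / 33
= $5.80 per unit

$5.80 per unit


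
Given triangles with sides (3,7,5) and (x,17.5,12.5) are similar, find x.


Scale factor = 17.5/7 = 2.5
Missing side = 3 × 2.5
= 7.5

7.5


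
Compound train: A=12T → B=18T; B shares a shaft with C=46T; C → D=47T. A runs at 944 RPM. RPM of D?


Stage 1: RPM_B = RPM_A × t_A/t_B = 944 × 12/18 = 11328/18 ≈ 629.33
B and C share a shaft → RPM_C = RPM_B
Stage 2: RPM_D = RPM_C × t_C/t_D = RPM_A × (t_A×t_C)/(t_B×t_D)
Overall ratio = (12×46)/(18×47) = 552/846
RPM_D = 944 × 552/846 = 521088/846
≈ 615.94 RPM

615.94 RPM


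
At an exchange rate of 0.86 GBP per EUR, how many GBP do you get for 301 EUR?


Amount × rate = 301 × 0.86
= 258.86 GBP

258.86 GBP


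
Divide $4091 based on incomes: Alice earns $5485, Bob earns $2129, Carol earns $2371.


Total income = 5485 + 2129 + 2371 = $9985
Alice: $4091 × 5485/9985 = $2247.28
Bob: $4091 × 2129/9985 = $872.28
Carol: $4091 × 2371/9985 = $971.43
= Alice: $2247.28, Bob: $872.28, Carol: $971.43

Alice: $2247.28, Bob: $872.28, Carol: $971.43


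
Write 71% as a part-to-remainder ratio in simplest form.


71% means 71 parts out of 100; remainder = 29
Part : remainder = 71:29
GCD = 1
= 71:29

71:29


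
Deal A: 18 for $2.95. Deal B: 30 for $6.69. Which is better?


Deal A: $2.95/18 = $0.1639/unit
Deal B: $6.69/30 = $0.2230/unit
A is cheaper per unit
= Deal A

Deal A


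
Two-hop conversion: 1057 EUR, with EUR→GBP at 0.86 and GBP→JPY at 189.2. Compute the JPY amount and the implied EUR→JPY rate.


Step 1: 1057 EUR × 0.86 = 909.02 GBP
Step 2: 909.02 GBP × 189.2 = 171986.58 JPY
Implied rate EUR→JPY = 0.86 × 189.2 = 162.7120
= 171986.58 JPY; implied rate 162.7120 JPY/EUR

171986.58 JPY; implied rate 162.7120 JPY/EUR


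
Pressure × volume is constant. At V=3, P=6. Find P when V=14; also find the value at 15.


Inverse proportion: x × y = constant
k = 3 × 6 = 18
At x=14: k/14 = 1.29
At x=15: k/15 = 1.20
= 1.29 and 1.20

1.29 and 1.20


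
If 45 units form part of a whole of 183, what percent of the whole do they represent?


Percentage = (part / whole) × 100
= (45 / 183) × 100
≈ 24.59%

24.59%


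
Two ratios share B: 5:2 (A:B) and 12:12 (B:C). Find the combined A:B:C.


Match B: multiply A:B by 12 → 60:24
Multiply B:C by 2 → 24:24
Combined: 60:24:24
GCD = 12
= 5:2:2

5:2:2


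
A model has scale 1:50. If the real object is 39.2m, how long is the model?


Model size = real / scale
= 39.2 / 50
= 0.7840 m

0.7840 m


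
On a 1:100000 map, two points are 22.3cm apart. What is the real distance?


Real distance = map distance × scale
= 22.3cm × 100000
= 2230000 cm = 22300.0 m
= 22.300 km

22.300 km


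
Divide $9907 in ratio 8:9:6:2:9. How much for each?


Total parts = 8 + 9 + 6 + 2 + 9 = 34
Part 1: 9907 × 8/34 = 2331.06
Part 2: 9907 × 9/34 = 2622.44
Part 3: 9907 × 6/34 = 1748.29
Part 4: 9907 × 2/34 = 582.76
Part 5: 9907 × 9/34 = 2622.44
= Part 1: $2331.06, Part 2: $2622.44, Part 3: $1748.29, Part 4: $582.76, Part 5: $2622.44

Part 1: $2331.06, Part 2: $2622.44, Part 3: $1748.29, Part 4: $582.76, Part 5: $2622.44


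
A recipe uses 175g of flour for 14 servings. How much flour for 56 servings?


Direct proportion: y/x = constant
k = 175/14 = 12.5000
y₂ = k × 56 = 175 × 56 / 14 = 9800/14
= 700.00

700.00


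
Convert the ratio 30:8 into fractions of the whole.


Total parts = 30 + 8 = 38
First part: 30/38 = 15/19
Second part: 8/38 = 4/19
= 15/19 and 4/19

15/19 and 4/19


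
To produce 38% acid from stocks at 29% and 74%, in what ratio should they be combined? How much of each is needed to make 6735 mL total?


Let x parts of 29% mix with y parts of 74%.
29x + 74y = 38(x + y)
29x + 74y = 38x + 38y
x(29 - 38) = y(38 - 74)
x/y = (74 - 38)/(38 - 29) = 36/9
Simplify: 4:1
Total parts = 5; one part = 6735/5 = 1347.00 mL
29% solution: 4×1347.00 = 5388.00 mL
74% solution: 1×1347.00 = 1347.00 mL
= ratio 4:1; 5388.00 mL and 1347.00 mL

ratio 4:1; 5388.00 mL and 1347.00 mL


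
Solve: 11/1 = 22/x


Cross multiply: 11 × x = 1 × 22
11x = 22
x = 22 / 11
= 2.00

2.00


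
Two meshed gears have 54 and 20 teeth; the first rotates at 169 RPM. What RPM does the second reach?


Gear ratio = 54:20 = 27:10
RPM_B = RPM_A × (teeth_A / teeth_B)
= 169 × (54/20)
= 456.3 RPM

456.3 RPM


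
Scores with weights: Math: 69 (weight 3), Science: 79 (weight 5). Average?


Numerator = 69×3 + 79×5
= 207 + 395
= 602
Total weight = 8
Weighted avg = 602/8
= 75.25

75.25


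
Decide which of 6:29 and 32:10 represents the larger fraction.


6/29 = 0.2069
32/10 = 3.2000
0.2069 < 3.2000, so 6:29 is less
= 32:10

32:10


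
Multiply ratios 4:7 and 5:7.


Compound ratio = (4×5) : (7×7)
= 20:49
GCD = 1
= 20:49

20:49


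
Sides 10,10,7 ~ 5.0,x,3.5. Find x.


Scale factor = 5.0/10 = 0.5
Missing side = 10 × 0.5
= 5.0

5.0


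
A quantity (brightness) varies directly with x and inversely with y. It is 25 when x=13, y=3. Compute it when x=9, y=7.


z = k·x/y
Solve for k using the known point: k = z·y/x = 25×3/13 = 75/13 ≈ 5.7692
Now evaluate at x=9, y=7:
z = k × 9 / 7 = (75 × 9) / (13 × 7) = 675/91
≈ 7.4176

7.4176


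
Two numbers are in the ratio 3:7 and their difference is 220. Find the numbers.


Let A = 3k, B = 7k.
7k - 3k = 220
4k = 220 → k = 220/4 = 55
A = 3×55 = 165, B = 7×55 = 385
= A = 165, B = 385

A = 165, B = 385


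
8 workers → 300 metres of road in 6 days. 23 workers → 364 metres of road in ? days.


Days ∝ work / workers, so d₂ = d₁ × (m₁/m₂) × (w₂/w₁)
Workers factor (inverse): 8/23 ≈ 0.3478
Work factor (direct): 364/300 ≈ 1.2133
d₂ = 6 × 8/23 × 364/300 = (6 × 8 × 364) / (23 × 300) = 17472/6900
≈ 2.53 days

2.53 days


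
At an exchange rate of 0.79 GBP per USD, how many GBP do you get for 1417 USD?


Amount × rate = 1417 × 0.79
= 1119.43 GBP

1119.43 GBP


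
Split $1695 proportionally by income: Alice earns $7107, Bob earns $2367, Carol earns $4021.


Total income = 7107 + 2367 + 4021 = $13495
Alice: $1695 × 7107/13495 = $892.65
Bob: $1695 × 2367/13495 = $297.30
Carol: $1695 × 4021/13495 = $505.05
= Alice: $892.65, Bob: $297.30, Carol: $505.05

Alice: $892.65, Bob: $297.30, Carol: $505.05


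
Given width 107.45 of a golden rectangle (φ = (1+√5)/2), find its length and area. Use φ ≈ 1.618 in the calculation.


φ = (1 + √5) / 2 ≈ 1.618
Length = width × φ = 107.45 × 1.618 = 173.8541
≈ 173.85
Area = width × length = 107.45 × 173.8541 = 18680.623045 ≈ 18680.62
= Length: 173.85, Area: 18680.62

Length: 173.85, Area: 18680.62


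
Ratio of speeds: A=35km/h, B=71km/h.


Ratio = 35:71
GCD = 1
Simplified = 35:71
Time ratio (same distance) = 71:35
Speed ratio = 35:71

35:71


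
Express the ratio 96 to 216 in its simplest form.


GCD(96, 216) = 24
96/24 : 216/24
= 4:9

4:9


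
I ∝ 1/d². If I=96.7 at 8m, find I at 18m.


I₁d₁² = I₂d₂²
I₂ = I₁ × (d₁/d₂)²
= 96.7 × (8/18)²
= 96.7 × 64/324
= 6188.8/324
≈ 19.1012

19.1012


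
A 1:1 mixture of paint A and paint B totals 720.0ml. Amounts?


Total parts = 1 + 1 = 2
paint A: 720.0 × 1/2 = 360.0ml
paint B: 720.0 × 1/2 = 360.0ml
= 360.0ml and 360.0ml

360.0ml and 360.0ml


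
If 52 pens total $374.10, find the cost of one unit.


Unit rate = total / quantity
= 374.10 / 52
= $7.19 per unit

$7.19 per unit


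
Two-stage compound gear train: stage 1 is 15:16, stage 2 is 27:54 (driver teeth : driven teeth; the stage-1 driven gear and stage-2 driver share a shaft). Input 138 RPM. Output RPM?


Stage 1: RPM_B = RPM_A × t_A/t_B = 138 × 15/16 = 2070/16 ≈ 129.38
B and C share a shaft → RPM_C = RPM_B
Stage 2: RPM_D = RPM_C × t_C/t_D = RPM_A × (t_A×t_C)/(t_B×t_D)
Overall ratio = (15×27)/(16×54) = 405/864
RPM_D = 138 × 405/864 = 55890/864
≈ 64.69 RPM

64.69 RPM


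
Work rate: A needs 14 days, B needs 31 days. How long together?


Rate of A = 1/14 per day
Rate of B = 1/31 per day
Combined rate = 1/14 + 1/31 = 45/434 ≈ 0.1037 per day
Days = 1 / combined rate = 434/45
≈ 9.64 days

9.64 days


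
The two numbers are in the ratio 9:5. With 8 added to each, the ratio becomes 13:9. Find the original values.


Let A = 9k, B = 5k.
(9k + 8) / (5k + 8) = 13/9
Cross-multiply: 9(9k + 8) = 13(5k + 8)
81k + 72 = 65k + 104
81k - 65k = 104 - 72
16k = 32
k = 32/16 = 2
A = 9×2 = 18, B = 5×2 = 10
= A = 18, B = 10

A = 18, B = 10


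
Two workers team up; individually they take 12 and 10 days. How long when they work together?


Rate of A = 1/12 per day
Rate of B = 1/10 per day
Combined rate = 1/12 + 1/10 = 22/120 ≈ 0.1833 per day
Days = 1 / combined rate = 120/22
≈ 5.45 days

5.45 days


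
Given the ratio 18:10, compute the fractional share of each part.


Total parts = 18 + 10 = 28
First part: 18/28 = 9/14
Second part: 10/28 = 5/14
= 9/14 and 5/14

9/14 and 5/14
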